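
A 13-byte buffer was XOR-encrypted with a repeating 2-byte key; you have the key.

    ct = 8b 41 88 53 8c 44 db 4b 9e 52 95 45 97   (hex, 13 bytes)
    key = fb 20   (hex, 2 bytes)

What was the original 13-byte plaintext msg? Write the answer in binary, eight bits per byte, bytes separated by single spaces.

The 2-byte key repeats, so the effective keystream is fb 20 fb 20 fb 20 fb 20 fb 20 fb 20 fb.
byte 0: 8b xor fb = 70
byte 1: 41 xor 20 = 61
byte 2: 88 xor fb = 73
byte 3: 53 xor 20 = 73
byte 4: 8c xor fb = 77
byte 5: 44 xor 20 = 64
byte 6: db xor fb = 20
byte 7: 4b xor 20 = 6b
byte 8: 9e xor fb = 65
byte 9: 52 xor 20 = 72
byte 10: 95 xor fb = 6e
byte 11: 45 xor 20 = 65
byte 12: 97 xor fb = 6c

01110000 01100001 01110011 01110011 01110111 01100100 00100000 01101011 01100101 01110010 01101110 01100101 01101100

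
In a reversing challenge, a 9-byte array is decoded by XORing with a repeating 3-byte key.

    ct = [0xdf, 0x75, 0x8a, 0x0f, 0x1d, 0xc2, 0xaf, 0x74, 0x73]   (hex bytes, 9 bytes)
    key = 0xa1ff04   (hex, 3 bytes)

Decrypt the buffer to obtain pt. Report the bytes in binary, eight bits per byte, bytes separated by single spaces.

01111110 10001010 10001110 10101110 11100010 11000110 00001110 10001011 01110111

The 3-byte key repeats, so the effective keystream is a1 ff 04 a1 ff 04 a1 ff 04.
byte 0: df ⊕ a1 = 7e
byte 1: 75 ⊕ ff = 8a
byte 2: 8a ⊕ 04 = 8e
byte 3: 0f ⊕ a1 = ae
byte 4: 1d ⊕ ff = e2
byte 5: c2 ⊕ 04 = c6
byte 6: af ⊕ a1 = 0e
byte 7: 74 ⊕ ff = 8b
byte 8: 73 ⊕ 04 = 77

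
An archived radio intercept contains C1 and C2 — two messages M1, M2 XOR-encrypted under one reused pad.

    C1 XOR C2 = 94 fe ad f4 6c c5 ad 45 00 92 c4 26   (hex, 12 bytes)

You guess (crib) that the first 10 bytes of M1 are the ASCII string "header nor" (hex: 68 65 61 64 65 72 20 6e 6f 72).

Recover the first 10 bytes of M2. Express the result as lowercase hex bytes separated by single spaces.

fc 9b cc 90 09 b7 8d 2b 6f e0

Since C1 ⊕ C2 = M1 ⊕ M2, XORing with the guessed M1 bytes yields the corresponding M2 bytes: M2 = (C1 ⊕ C2) ⊕ M1.
94 ^ 68 = fc
fe ^ 65 = 9b
ad ^ 61 = cc
f4 ^ 64 = 90
6c ^ 65 = 09
c5 ^ 72 = b7
ad ^ 20 = 8d
45 ^ 6e = 2b
00 ^ 6f = 6f
92 ^ 72 = e0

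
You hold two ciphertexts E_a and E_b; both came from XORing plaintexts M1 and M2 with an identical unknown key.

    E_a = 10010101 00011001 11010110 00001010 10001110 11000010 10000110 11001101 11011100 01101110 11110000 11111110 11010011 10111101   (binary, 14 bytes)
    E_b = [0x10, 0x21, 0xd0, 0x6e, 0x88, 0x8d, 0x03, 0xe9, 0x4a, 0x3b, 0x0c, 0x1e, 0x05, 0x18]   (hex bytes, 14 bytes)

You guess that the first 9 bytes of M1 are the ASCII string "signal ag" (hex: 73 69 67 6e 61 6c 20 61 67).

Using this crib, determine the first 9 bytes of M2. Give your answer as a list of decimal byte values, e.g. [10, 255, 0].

First, E_a ⊕ E_b = (M1 ⊕ K) ⊕ (M2 ⊕ K) = M1 ⊕ M2, so the key drops out. Then M2 = (M1 ⊕ M2) ⊕ M1 over the first 9 bytes.
byte 0: (95 xor 10) xor 73 = 85 xor 73 = f6
byte 1: (19 xor 21) xor 69 = 38 xor 69 = 51
byte 2: (d6 xor d0) xor 67 = 06 xor 67 = 61
byte 3: (0a xor 6e) xor 6e = 64 xor 6e = 0a
byte 4: (8e xor 88) xor 61 = 06 xor 61 = 67
byte 5: (c2 xor 8d) xor 6c = 4f xor 6c = 23
byte 6: (86 xor 03) xor 20 = 85 xor 20 = a5
byte 7: (cd xor e9) xor 61 = 24 xor 61 = 45
byte 8: (dc xor 4a) xor 67 = 96 xor 67 = f1

[246, 81, 97, 10, 103, 35, 165, 69, 241]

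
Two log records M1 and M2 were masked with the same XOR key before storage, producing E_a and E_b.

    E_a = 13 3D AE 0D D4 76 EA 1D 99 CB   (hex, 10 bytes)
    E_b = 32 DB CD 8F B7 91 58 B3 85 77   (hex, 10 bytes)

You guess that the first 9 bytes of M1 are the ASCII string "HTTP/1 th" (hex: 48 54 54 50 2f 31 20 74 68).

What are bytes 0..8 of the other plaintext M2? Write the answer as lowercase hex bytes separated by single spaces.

First, E_a ⊕ E_b = (M1 ⊕ K) ⊕ (M2 ⊕ K) = M1 ⊕ M2, so the key drops out. Then M2 = (M1 ⊕ M2) ⊕ M1 over the first 9 bytes.
byte 0: (13 xor 32) xor 48 = 21 xor 48 = 69
byte 1: (3d xor db) xor 54 = e6 xor 54 = b2
byte 2: (ae xor cd) xor 54 = 63 xor 54 = 37
byte 3: (0d xor 8f) xor 50 = 82 xor 50 = d2
byte 4: (d4 xor b7) xor 2f = 63 xor 2f = 4c
byte 5: (76 xor 91) xor 31 = e7 xor 31 = d6
byte 6: (ea xor 58) xor 20 = b2 xor 20 = 92
byte 7: (1d xor b3) xor 74 = ae xor 74 = da
byte 8: (99 xor 85) xor 68 = 1c xor 68 = 74

69 b2 37 d2 4c d6 92 da 74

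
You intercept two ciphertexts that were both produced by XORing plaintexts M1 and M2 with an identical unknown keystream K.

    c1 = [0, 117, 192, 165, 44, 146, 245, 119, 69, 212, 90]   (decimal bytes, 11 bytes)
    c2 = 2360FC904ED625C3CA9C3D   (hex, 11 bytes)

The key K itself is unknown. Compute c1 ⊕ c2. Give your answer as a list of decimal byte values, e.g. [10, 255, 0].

c1 ⊕ c2 = (M1 ⊕ K) ⊕ (M2 ⊕ K) = M1 ⊕ M2 — the shared key cancels under XOR.
00000000 ^ 00100011 = 00100011
01110101 ^ 01100000 = 00010101
11000000 ^ 11111100 = 00111100
10100101 ^ 10010000 = 00110101
00101100 ^ 01001110 = 01100010
10010010 ^ 11010110 = 01000100
11110101 ^ 00100101 = 11010000
01110111 ^ 11000011 = 10110100
01000101 ^ 11001010 = 10001111
11010100 ^ 10011100 = 01001000
01011010 ^ 00111101 = 01100111

[35, 21, 60, 53, 98, 68, 208, 180, 143, 72, 103]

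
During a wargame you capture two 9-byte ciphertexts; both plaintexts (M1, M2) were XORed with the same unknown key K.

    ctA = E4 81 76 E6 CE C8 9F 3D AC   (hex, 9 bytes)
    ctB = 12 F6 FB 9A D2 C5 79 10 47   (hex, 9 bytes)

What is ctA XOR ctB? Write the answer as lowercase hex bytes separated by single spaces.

f6 77 8d 7c 1c 0d e6 2d eb

ctA ⊕ ctB = (M1 ⊕ K) ⊕ (M2 ⊕ K) = M1 ⊕ M2 — the shared key cancels under XOR.
e4 XOR 12 = f6
81 XOR f6 = 77
76 XOR fb = 8d
e6 XOR 9a = 7c
ce XOR d2 = 1c
c8 XOR c5 = 0d
9f XOR 79 = e6
3d XOR 10 = 2d
ac XOR 47 = eb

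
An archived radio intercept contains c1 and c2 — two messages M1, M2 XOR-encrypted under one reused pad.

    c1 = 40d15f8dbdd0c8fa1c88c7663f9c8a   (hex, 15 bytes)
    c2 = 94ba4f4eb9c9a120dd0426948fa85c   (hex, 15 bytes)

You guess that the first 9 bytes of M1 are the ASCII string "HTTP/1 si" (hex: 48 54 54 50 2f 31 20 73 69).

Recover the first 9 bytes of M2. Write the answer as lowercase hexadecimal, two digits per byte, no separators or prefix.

9c3f44932b2849a9a8

First, c1 ⊕ c2 = (M1 ⊕ K) ⊕ (M2 ⊕ K) = M1 ⊕ M2, so the key drops out. Then M2 = (M1 ⊕ M2) ⊕ M1 over the first 9 bytes.
byte 0: (40 xor 94) xor 48 = d4 xor 48 = 9c
byte 1: (d1 xor ba) xor 54 = 6b xor 54 = 3f
byte 2: (5f xor 4f) xor 54 = 10 xor 54 = 44
byte 3: (8d xor 4e) xor 50 = c3 xor 50 = 93
byte 4: (bd xor b9) xor 2f = 04 xor 2f = 2b
byte 5: (d0 xor c9) xor 31 = 19 xor 31 = 28
byte 6: (c8 xor a1) xor 20 = 69 xor 20 = 49
byte 7: (fa xor 20) xor 73 = da xor 73 = a9
byte 8: (1c xor dd) xor 69 = c1 xor 69 = a8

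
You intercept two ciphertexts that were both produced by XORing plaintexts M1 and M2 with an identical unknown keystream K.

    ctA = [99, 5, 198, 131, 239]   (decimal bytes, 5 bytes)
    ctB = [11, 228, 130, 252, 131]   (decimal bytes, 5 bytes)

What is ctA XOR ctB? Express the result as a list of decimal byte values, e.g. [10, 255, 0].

[104, 225, 68, 127, 108]

ctA ⊕ ctB = (M1 ⊕ K) ⊕ (M2 ⊕ K) = M1 ⊕ M2 — the shared key cancels under XOR.
byte 0: 63 ⊕ 0b = 68
byte 1: 05 ⊕ e4 = e1
byte 2: c6 ⊕ 82 = 44
byte 3: 83 ⊕ fc = 7f
byte 4: ef ⊕ 83 = 6c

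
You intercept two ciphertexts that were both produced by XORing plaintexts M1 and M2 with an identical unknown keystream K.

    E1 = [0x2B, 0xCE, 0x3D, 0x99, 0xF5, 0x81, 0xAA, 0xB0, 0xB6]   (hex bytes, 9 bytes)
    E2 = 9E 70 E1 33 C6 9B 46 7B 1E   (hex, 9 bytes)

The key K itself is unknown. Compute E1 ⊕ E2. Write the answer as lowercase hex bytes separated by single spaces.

E1 ⊕ E2 = (M1 ⊕ K) ⊕ (M2 ⊕ K) = M1 ⊕ M2 — the shared key cancels under XOR.
2b XOR 9e = b5
ce XOR 70 = be
3d XOR e1 = dc
99 XOR 33 = aa
f5 XOR c6 = 33
81 XOR 9b = 1a
aa XOR 46 = ec
b0 XOR 7b = cb
b6 XOR 1e = a8

b5 be dc aa 33 1a ec cb a8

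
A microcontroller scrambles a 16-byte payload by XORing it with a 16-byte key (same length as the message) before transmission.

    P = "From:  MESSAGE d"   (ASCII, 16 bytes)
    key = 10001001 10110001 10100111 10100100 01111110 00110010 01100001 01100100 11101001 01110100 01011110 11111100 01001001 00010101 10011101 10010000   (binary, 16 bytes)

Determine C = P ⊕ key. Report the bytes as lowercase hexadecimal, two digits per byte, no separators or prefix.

cfc3c8c944124129ac270dbd0e50bdf4

 70 ^ 137 = 207
114 ^ 177 = 195
111 ^ 167 = 200
109 ^ 164 = 201
 58 ^ 126 =  68
 32 ^  50 =  18
 32 ^  97 =  65
 77 ^ 100 =  41
 69 ^ 233 = 172
 83 ^ 116 =  39
 83 ^  94 =  13
 65 ^ 252 = 189
 71 ^  73 =  14
 69 ^  21 =  80
 32 ^ 157 = 189
100 ^ 144 = 244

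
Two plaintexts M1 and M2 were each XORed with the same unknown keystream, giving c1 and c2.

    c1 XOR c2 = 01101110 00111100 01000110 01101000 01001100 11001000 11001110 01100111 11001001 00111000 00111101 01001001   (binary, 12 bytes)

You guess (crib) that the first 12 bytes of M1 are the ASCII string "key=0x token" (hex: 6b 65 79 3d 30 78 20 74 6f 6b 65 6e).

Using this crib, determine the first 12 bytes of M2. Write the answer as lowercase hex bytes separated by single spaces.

05 59 3f 55 7c b0 ee 13 a6 53 58 27

Since c1 ⊕ c2 = M1 ⊕ M2, XORing with the guessed M1 bytes yields the corresponding M2 bytes: M2 = (c1 ⊕ c2) ⊕ M1.
110 ^ 107 =   5
 60 ^ 101 =  89
 70 ^ 121 =  63
104 ^  61 =  85
 76 ^  48 = 124
200 ^ 120 = 176
206 ^  32 = 238
103 ^ 116 =  19
201 ^ 111 = 166
 56 ^ 107 =  83
 61 ^ 101 =  88
 73 ^ 110 =  39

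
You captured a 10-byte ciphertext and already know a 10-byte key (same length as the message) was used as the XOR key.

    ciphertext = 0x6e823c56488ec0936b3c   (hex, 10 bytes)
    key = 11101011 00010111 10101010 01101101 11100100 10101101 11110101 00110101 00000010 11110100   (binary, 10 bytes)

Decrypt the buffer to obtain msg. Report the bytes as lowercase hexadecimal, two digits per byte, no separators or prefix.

byte 0: 01101110 ⊕ 11101011 = 10000101
byte 1: 10000010 ⊕ 00010111 = 10010101
byte 2: 00111100 ⊕ 10101010 = 10010110
byte 3: 01010110 ⊕ 01101101 = 00111011
byte 4: 01001000 ⊕ 11100100 = 10101100
byte 5: 10001110 ⊕ 10101101 = 00100011
byte 6: 11000000 ⊕ 11110101 = 00110101
byte 7: 10010011 ⊕ 00110101 = 10100110
byte 8: 01101011 ⊕ 00000010 = 01101001
byte 9: 00111100 ⊕ 11110100 = 11001000

8595963bac2335a669c8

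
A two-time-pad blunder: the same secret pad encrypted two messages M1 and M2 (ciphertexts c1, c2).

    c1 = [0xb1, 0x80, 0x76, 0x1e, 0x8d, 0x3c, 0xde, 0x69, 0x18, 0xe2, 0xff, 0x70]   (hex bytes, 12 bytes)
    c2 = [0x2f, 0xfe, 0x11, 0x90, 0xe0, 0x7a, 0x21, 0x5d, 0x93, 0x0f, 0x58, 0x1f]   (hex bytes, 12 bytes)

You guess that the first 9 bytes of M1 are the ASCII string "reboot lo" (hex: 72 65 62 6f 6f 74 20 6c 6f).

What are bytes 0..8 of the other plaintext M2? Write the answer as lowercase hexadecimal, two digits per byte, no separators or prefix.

First, c1 ⊕ c2 = (M1 ⊕ K) ⊕ (M2 ⊕ K) = M1 ⊕ M2, so the key drops out. Then M2 = (M1 ⊕ M2) ⊕ M1 over the first 9 bytes.
byte 0: (b1 ^ 2f) ^ 72 = 9e ^ 72 = ec
byte 1: (80 ^ fe) ^ 65 = 7e ^ 65 = 1b
byte 2: (76 ^ 11) ^ 62 = 67 ^ 62 = 05
byte 3: (1e ^ 90) ^ 6f = 8e ^ 6f = e1
byte 4: (8d ^ e0) ^ 6f = 6d ^ 6f = 02
byte 5: (3c ^ 7a) ^ 74 = 46 ^ 74 = 32
byte 6: (de ^ 21) ^ 20 = ff ^ 20 = df
byte 7: (69 ^ 5d) ^ 6c = 34 ^ 6c = 58
byte 8: (18 ^ 93) ^ 6f = 8b ^ 6f = e4

ec1b05e10232df58e4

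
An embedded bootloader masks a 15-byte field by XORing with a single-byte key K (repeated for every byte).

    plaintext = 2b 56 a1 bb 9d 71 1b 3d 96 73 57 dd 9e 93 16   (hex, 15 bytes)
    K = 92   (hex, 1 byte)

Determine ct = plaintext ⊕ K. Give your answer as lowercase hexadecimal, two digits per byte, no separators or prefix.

The 1-byte key repeats, so the effective keystream is 92 92 92 92 92 92 92 92 92 92 92 92 92 92 92.
byte 0: 2b XOR 92 = b9
byte 1: 56 XOR 92 = c4
byte 2: a1 XOR 92 = 33
byte 3: bb XOR 92 = 29
byte 4: 9d XOR 92 = 0f
byte 5: 71 XOR 92 = e3
byte 6: 1b XOR 92 = 89
byte 7: 3d XOR 92 = af
byte 8: 96 XOR 92 = 04
byte 9: 73 XOR 92 = e1
byte 10: 57 XOR 92 = c5
byte 11: dd XOR 92 = 4f
byte 12: 9e XOR 92 = 0c
byte 13: 93 XOR 92 = 01
byte 14: 16 XOR 92 = 84

b9c433290fe389af04e1c54f0c0184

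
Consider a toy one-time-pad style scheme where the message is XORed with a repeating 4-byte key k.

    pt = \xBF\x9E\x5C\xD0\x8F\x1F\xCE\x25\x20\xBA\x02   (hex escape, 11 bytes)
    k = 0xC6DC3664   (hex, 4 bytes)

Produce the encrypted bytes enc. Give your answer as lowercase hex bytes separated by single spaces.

79 42 6a b4 49 c3 f8 41 e6 66 34

The 4-byte key repeats, so the effective keystream is c6 dc 36 64 c6 dc 36 64 c6 dc 36.
byte 0: 191 ⊕ 198 = 121
byte 1: 158 ⊕ 220 =  66
byte 2:  92 ⊕  54 = 106
byte 3: 208 ⊕ 100 = 180
byte 4: 143 ⊕ 198 =  73
byte 5:  31 ⊕ 220 = 195
byte 6: 206 ⊕  54 = 248
byte 7:  37 ⊕ 100 =  65
byte 8:  32 ⊕ 198 = 230
byte 9: 186 ⊕ 220 = 102
byte 10:   2 ⊕  54 =  52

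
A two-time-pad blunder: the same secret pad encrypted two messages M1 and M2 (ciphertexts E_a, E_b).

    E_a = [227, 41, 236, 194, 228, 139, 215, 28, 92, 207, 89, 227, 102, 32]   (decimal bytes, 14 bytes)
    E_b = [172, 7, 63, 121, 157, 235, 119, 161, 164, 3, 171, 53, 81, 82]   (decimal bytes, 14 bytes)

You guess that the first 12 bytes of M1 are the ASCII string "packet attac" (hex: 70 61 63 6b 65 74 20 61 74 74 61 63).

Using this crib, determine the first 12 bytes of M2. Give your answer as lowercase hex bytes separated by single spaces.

First, E_a ⊕ E_b = (M1 ⊕ K) ⊕ (M2 ⊕ K) = M1 ⊕ M2, so the key drops out. Then M2 = (M1 ⊕ M2) ⊕ M1 over the first 12 bytes.
byte 0: (e3 ^ ac) ^ 70 = 4f ^ 70 = 3f
byte 1: (29 ^ 07) ^ 61 = 2e ^ 61 = 4f
byte 2: (ec ^ 3f) ^ 63 = d3 ^ 63 = b0
byte 3: (c2 ^ 79) ^ 6b = bb ^ 6b = d0
byte 4: (e4 ^ 9d) ^ 65 = 79 ^ 65 = 1c
byte 5: (8b ^ eb) ^ 74 = 60 ^ 74 = 14
byte 6: (d7 ^ 77) ^ 20 = a0 ^ 20 = 80
byte 7: (1c ^ a1) ^ 61 = bd ^ 61 = dc
byte 8: (5c ^ a4) ^ 74 = f8 ^ 74 = 8c
byte 9: (cf ^ 03) ^ 74 = cc ^ 74 = b8
byte 10: (59 ^ ab) ^ 61 = f2 ^ 61 = 93
byte 11: (e3 ^ 35) ^ 63 = d6 ^ 63 = b5

3f 4f b0 d0 1c 14 80 dc 8c b8 93 b5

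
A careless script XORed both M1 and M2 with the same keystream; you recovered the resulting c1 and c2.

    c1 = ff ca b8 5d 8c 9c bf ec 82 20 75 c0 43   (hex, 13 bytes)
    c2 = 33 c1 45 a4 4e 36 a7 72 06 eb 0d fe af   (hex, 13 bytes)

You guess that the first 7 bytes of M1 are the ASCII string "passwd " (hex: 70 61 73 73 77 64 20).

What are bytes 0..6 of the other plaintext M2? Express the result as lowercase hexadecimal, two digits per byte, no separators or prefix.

First, c1 ⊕ c2 = (M1 ⊕ K) ⊕ (M2 ⊕ K) = M1 ⊕ M2, so the key drops out. Then M2 = (M1 ⊕ M2) ⊕ M1 over the first 7 bytes.
byte 0: (ff XOR 33) XOR 70 = cc XOR 70 = bc
byte 1: (ca XOR c1) XOR 61 = 0b XOR 61 = 6a
byte 2: (b8 XOR 45) XOR 73 = fd XOR 73 = 8e
byte 3: (5d XOR a4) XOR 73 = f9 XOR 73 = 8a
byte 4: (8c XOR 4e) XOR 77 = c2 XOR 77 = b5
byte 5: (9c XOR 36) XOR 64 = aa XOR 64 = ce
byte 6: (bf XOR a7) XOR 20 = 18 XOR 20 = 38

bc6a8e8ab5ce38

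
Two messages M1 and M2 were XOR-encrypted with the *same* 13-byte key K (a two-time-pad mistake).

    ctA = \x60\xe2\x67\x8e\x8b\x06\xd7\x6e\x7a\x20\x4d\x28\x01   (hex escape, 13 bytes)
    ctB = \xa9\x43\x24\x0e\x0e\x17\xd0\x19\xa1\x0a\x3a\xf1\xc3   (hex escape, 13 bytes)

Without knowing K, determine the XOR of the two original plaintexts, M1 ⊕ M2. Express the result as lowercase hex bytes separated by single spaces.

ctA ⊕ ctB = (M1 ⊕ K) ⊕ (M2 ⊕ K) = M1 ⊕ M2 — the shared key cancels under XOR.
byte 0: 60 ^ a9 = c9
byte 1: e2 ^ 43 = a1
byte 2: 67 ^ 24 = 43
byte 3: 8e ^ 0e = 80
byte 4: 8b ^ 0e = 85
byte 5: 06 ^ 17 = 11
byte 6: d7 ^ d0 = 07
byte 7: 6e ^ 19 = 77
byte 8: 7a ^ a1 = db
byte 9: 20 ^ 0a = 2a
byte 10: 4d ^ 3a = 77
byte 11: 28 ^ f1 = d9
byte 12: 01 ^ c3 = c2

c9 a1 43 80 85 11 07 77 db 2a 77 d9 c2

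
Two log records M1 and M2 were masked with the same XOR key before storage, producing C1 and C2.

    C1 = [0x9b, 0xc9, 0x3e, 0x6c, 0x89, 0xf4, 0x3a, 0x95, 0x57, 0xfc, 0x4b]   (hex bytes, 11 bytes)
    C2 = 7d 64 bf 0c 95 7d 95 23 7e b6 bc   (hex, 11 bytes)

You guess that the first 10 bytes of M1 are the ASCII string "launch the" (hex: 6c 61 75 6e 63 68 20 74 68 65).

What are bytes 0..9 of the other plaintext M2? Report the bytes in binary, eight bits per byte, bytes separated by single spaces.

First, C1 ⊕ C2 = (M1 ⊕ K) ⊕ (M2 ⊕ K) = M1 ⊕ M2, so the key drops out. Then M2 = (M1 ⊕ M2) ⊕ M1 over the first 10 bytes.
byte 0: (9b XOR 7d) XOR 6c = e6 XOR 6c = 8a
byte 1: (c9 XOR 64) XOR 61 = ad XOR 61 = cc
byte 2: (3e XOR bf) XOR 75 = 81 XOR 75 = f4
byte 3: (6c XOR 0c) XOR 6e = 60 XOR 6e = 0e
byte 4: (89 XOR 95) XOR 63 = 1c XOR 63 = 7f
byte 5: (f4 XOR 7d) XOR 68 = 89 XOR 68 = e1
byte 6: (3a XOR 95) XOR 20 = af XOR 20 = 8f
byte 7: (95 XOR 23) XOR 74 = b6 XOR 74 = c2
byte 8: (57 XOR 7e) XOR 68 = 29 XOR 68 = 41
byte 9: (fc XOR b6) XOR 65 = 4a XOR 65 = 2f

10001010 11001100 11110100 00001110 01111111 11100001 10001111 11000010 01000001 00101111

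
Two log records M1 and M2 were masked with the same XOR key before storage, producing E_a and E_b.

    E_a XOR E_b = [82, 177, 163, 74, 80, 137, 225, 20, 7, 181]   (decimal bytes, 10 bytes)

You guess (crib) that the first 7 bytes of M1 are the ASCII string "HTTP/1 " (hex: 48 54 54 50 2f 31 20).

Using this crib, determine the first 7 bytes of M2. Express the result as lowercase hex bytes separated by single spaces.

1a e5 f7 1a 7f b8 c1

Since E_a ⊕ E_b = M1 ⊕ M2, XORing with the guessed M1 bytes yields the corresponding M2 bytes: M2 = (E_a ⊕ E_b) ⊕ M1.
52 ⊕ 48 = 1a
b1 ⊕ 54 = e5
a3 ⊕ 54 = f7
4a ⊕ 50 = 1a
50 ⊕ 2f = 7f
89 ⊕ 31 = b8
e1 ⊕ 20 = c1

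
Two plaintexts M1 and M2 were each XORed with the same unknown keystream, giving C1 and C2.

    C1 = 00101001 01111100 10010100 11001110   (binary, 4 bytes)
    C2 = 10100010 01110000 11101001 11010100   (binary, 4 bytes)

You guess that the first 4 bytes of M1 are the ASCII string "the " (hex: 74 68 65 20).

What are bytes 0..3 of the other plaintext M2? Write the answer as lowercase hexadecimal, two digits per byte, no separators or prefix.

ff64183a

First, C1 ⊕ C2 = (M1 ⊕ K) ⊕ (M2 ⊕ K) = M1 ⊕ M2, so the key drops out. Then M2 = (M1 ⊕ M2) ⊕ M1 over the first 4 bytes.
byte 0: (29 XOR a2) XOR 74 = 8b XOR 74 = ff
byte 1: (7c XOR 70) XOR 68 = 0c XOR 68 = 64
byte 2: (94 XOR e9) XOR 65 = 7d XOR 65 = 18
byte 3: (ce XOR d4) XOR 20 = 1a XOR 20 = 3a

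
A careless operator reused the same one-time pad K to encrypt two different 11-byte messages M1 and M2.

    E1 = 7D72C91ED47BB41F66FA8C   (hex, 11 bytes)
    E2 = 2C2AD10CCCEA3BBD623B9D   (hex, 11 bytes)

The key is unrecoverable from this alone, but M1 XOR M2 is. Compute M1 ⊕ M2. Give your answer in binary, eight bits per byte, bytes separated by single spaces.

E1 ⊕ E2 = (M1 ⊕ K) ⊕ (M2 ⊕ K) = M1 ⊕ M2 — the shared key cancels under XOR.
01111101 xor 00101100 = 01010001
01110010 xor 00101010 = 01011000
11001001 xor 11010001 = 00011000
00011110 xor 00001100 = 00010010
11010100 xor 11001100 = 00011000
01111011 xor 11101010 = 10010001
10110100 xor 00111011 = 10001111
00011111 xor 10111101 = 10100010
01100110 xor 01100010 = 00000100
11111010 xor 00111011 = 11000001
10001100 xor 10011101 = 00010001

01010001 01011000 00011000 00010010 00011000 10010001 10001111 10100010 00000100 11000001 00010001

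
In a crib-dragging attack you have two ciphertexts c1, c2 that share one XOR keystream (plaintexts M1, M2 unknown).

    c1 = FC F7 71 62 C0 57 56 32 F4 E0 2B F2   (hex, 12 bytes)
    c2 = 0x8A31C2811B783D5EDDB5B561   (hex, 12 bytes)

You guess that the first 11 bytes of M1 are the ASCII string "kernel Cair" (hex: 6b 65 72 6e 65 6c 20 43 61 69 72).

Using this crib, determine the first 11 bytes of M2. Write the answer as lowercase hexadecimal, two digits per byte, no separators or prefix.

First, c1 ⊕ c2 = (M1 ⊕ K) ⊕ (M2 ⊕ K) = M1 ⊕ M2, so the key drops out. Then M2 = (M1 ⊕ M2) ⊕ M1 over the first 11 bytes.
byte 0: (fc ⊕ 8a) ⊕ 6b = 76 ⊕ 6b = 1d
byte 1: (f7 ⊕ 31) ⊕ 65 = c6 ⊕ 65 = a3
byte 2: (71 ⊕ c2) ⊕ 72 = b3 ⊕ 72 = c1
byte 3: (62 ⊕ 81) ⊕ 6e = e3 ⊕ 6e = 8d
byte 4: (c0 ⊕ 1b) ⊕ 65 = db ⊕ 65 = be
byte 5: (57 ⊕ 78) ⊕ 6c = 2f ⊕ 6c = 43
byte 6: (56 ⊕ 3d) ⊕ 20 = 6b ⊕ 20 = 4b
byte 7: (32 ⊕ 5e) ⊕ 43 = 6c ⊕ 43 = 2f
byte 8: (f4 ⊕ dd) ⊕ 61 = 29 ⊕ 61 = 48
byte 9: (e0 ⊕ b5) ⊕ 69 = 55 ⊕ 69 = 3c
byte 10: (2b ⊕ b5) ⊕ 72 = 9e ⊕ 72 = ec

1da3c18dbe434b2f483cec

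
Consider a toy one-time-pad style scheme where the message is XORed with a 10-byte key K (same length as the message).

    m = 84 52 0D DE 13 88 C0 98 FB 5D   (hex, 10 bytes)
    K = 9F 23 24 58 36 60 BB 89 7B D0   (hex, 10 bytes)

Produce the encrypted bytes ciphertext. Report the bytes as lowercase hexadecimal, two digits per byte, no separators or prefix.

1b71298625e87b11808d

XOR is its own inverse, so applying the key byte-wise gives the result directly.
byte 0: 84 ^ 9f = 1b
byte 1: 52 ^ 23 = 71
byte 2: 0d ^ 24 = 29
byte 3: de ^ 58 = 86
byte 4: 13 ^ 36 = 25
byte 5: 88 ^ 60 = e8
byte 6: c0 ^ bb = 7b
byte 7: 98 ^ 89 = 11
byte 8: fb ^ 7b = 80
byte 9: 5d ^ d0 = 8d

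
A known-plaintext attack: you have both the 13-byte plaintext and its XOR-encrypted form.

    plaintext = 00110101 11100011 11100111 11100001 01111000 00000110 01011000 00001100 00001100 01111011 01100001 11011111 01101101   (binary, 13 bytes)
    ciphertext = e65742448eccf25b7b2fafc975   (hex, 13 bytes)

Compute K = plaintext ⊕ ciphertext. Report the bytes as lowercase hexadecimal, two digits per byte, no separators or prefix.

d3b4a5a5f6caaa577754ce1618

Since ciphertext = plaintext ⊕ K, XORing both sides with plaintext gives K = plaintext ⊕ ciphertext.
35 ^ e6 = d3
e3 ^ 57 = b4
e7 ^ 42 = a5
e1 ^ 44 = a5
78 ^ 8e = f6
06 ^ cc = ca
58 ^ f2 = aa
0c ^ 5b = 57
0c ^ 7b = 77
7b ^ 2f = 54
61 ^ af = ce
df ^ c9 = 16
6d ^ 75 = 18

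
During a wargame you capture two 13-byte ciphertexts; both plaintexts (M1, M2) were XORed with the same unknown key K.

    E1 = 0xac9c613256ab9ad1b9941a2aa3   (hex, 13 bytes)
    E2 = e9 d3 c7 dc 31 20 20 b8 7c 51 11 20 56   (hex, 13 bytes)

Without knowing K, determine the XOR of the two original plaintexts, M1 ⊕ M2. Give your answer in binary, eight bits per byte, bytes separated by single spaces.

01000101 01001111 10100110 11101110 01100111 10001011 10111010 01101001 11000101 11000101 00001011 00001010 11110101

E1 ⊕ E2 = (M1 ⊕ K) ⊕ (M2 ⊕ K) = M1 ⊕ M2 — the shared key cancels under XOR.
byte 0: ac ⊕ e9 = 45
byte 1: 9c ⊕ d3 = 4f
byte 2: 61 ⊕ c7 = a6
byte 3: 32 ⊕ dc = ee
byte 4: 56 ⊕ 31 = 67
byte 5: ab ⊕ 20 = 8b
byte 6: 9a ⊕ 20 = ba
byte 7: d1 ⊕ b8 = 69
byte 8: b9 ⊕ 7c = c5
byte 9: 94 ⊕ 51 = c5
byte 10: 1a ⊕ 11 = 0b
byte 11: 2a ⊕ 20 = 0a
byte 12: a3 ⊕ 56 = f5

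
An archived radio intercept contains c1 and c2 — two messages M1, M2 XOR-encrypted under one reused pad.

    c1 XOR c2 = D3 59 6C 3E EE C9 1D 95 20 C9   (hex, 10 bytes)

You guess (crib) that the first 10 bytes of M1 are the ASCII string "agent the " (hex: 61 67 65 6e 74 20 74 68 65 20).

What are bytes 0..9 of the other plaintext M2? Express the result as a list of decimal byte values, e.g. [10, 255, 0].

Since c1 ⊕ c2 = M1 ⊕ M2, XORing with the guessed M1 bytes yields the corresponding M2 bytes: M2 = (c1 ⊕ c2) ⊕ M1.
211 ^  97 = 178
 89 ^ 103 =  62
108 ^ 101 =   9
 62 ^ 110 =  80
238 ^ 116 = 154
201 ^  32 = 233
 29 ^ 116 = 105
149 ^ 104 = 253
 32 ^ 101 =  69
201 ^  32 = 233

[178, 62, 9, 80, 154, 233, 105, 253, 69, 233]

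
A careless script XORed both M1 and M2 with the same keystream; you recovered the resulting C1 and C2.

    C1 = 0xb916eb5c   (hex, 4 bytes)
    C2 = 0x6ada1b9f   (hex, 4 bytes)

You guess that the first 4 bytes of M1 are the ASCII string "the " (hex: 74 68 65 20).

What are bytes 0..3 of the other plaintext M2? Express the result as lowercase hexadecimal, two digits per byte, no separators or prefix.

a7a495e3

First, C1 ⊕ C2 = (M1 ⊕ K) ⊕ (M2 ⊕ K) = M1 ⊕ M2, so the key drops out. Then M2 = (M1 ⊕ M2) ⊕ M1 over the first 4 bytes.
byte 0: (b9 XOR 6a) XOR 74 = d3 XOR 74 = a7
byte 1: (16 XOR da) XOR 68 = cc XOR 68 = a4
byte 2: (eb XOR 1b) XOR 65 = f0 XOR 65 = 95
byte 3: (5c XOR 9f) XOR 20 = c3 XOR 20 = e3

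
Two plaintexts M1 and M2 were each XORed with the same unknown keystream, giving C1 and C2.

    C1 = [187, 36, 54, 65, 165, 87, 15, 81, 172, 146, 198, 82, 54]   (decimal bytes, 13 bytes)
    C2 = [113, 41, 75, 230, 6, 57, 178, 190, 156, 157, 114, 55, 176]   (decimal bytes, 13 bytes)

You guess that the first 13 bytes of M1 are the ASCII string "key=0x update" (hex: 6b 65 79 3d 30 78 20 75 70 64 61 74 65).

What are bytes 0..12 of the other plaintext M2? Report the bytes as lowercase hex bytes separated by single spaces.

a1 68 04 9a 93 16 9d 9a 40 6b d5 11 e3

First, C1 ⊕ C2 = (M1 ⊕ K) ⊕ (M2 ⊕ K) = M1 ⊕ M2, so the key drops out. Then M2 = (M1 ⊕ M2) ⊕ M1 over the first 13 bytes.
byte 0: (bb xor 71) xor 6b = ca xor 6b = a1
byte 1: (24 xor 29) xor 65 = 0d xor 65 = 68
byte 2: (36 xor 4b) xor 79 = 7d xor 79 = 04
byte 3: (41 xor e6) xor 3d = a7 xor 3d = 9a
byte 4: (a5 xor 06) xor 30 = a3 xor 30 = 93
byte 5: (57 xor 39) xor 78 = 6e xor 78 = 16
byte 6: (0f xor b2) xor 20 = bd xor 20 = 9d
byte 7: (51 xor be) xor 75 = ef xor 75 = 9a
byte 8: (ac xor 9c) xor 70 = 30 xor 70 = 40
byte 9: (92 xor 9d) xor 64 = 0f xor 64 = 6b
byte 10: (c6 xor 72) xor 61 = b4 xor 61 = d5
byte 11: (52 xor 37) xor 74 = 65 xor 74 = 11
byte 12: (36 xor b0) xor 65 = 86 xor 65 = e3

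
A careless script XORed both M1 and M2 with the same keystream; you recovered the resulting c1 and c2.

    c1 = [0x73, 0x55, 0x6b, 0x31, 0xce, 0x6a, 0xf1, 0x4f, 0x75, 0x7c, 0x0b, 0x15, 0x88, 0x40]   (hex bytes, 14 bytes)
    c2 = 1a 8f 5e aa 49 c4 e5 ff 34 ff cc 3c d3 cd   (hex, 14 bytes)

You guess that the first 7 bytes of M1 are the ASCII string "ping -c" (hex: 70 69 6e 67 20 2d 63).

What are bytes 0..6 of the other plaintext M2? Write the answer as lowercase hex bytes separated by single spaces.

19 b3 5b fc a7 83 77

First, c1 ⊕ c2 = (M1 ⊕ K) ⊕ (M2 ⊕ K) = M1 ⊕ M2, so the key drops out. Then M2 = (M1 ⊕ M2) ⊕ M1 over the first 7 bytes.
byte 0: (73 ^ 1a) ^ 70 = 69 ^ 70 = 19
byte 1: (55 ^ 8f) ^ 69 = da ^ 69 = b3
byte 2: (6b ^ 5e) ^ 6e = 35 ^ 6e = 5b
byte 3: (31 ^ aa) ^ 67 = 9b ^ 67 = fc
byte 4: (ce ^ 49) ^ 20 = 87 ^ 20 = a7
byte 5: (6a ^ c4) ^ 2d = ae ^ 2d = 83
byte 6: (f1 ^ e5) ^ 63 = 14 ^ 63 = 77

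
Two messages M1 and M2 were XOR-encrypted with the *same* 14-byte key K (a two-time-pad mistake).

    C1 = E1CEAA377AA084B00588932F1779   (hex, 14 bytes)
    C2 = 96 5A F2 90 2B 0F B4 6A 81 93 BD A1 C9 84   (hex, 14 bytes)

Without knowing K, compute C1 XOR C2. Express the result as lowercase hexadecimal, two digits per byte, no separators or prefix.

C1 ⊕ C2 = (M1 ⊕ K) ⊕ (M2 ⊕ K) = M1 ⊕ M2 — the shared key cancels under XOR.
225 XOR 150 = 119
206 XOR  90 = 148
170 XOR 242 =  88
 55 XOR 144 = 167
122 XOR  43 =  81
160 XOR  15 = 175
132 XOR 180 =  48
176 XOR 106 = 218
  5 XOR 129 = 132
136 XOR 147 =  27
147 XOR 189 =  46
 47 XOR 161 = 142
 23 XOR 201 = 222
121 XOR 132 = 253

779458a751af30da841b2e8edefd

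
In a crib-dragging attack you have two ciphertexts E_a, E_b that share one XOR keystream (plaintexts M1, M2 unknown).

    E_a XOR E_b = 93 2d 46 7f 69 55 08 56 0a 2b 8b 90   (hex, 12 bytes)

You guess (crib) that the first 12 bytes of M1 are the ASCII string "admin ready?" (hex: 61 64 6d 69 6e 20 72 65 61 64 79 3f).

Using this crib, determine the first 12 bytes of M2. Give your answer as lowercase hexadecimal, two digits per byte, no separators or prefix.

Since E_a ⊕ E_b = M1 ⊕ M2, XORing with the guessed M1 bytes yields the corresponding M2 bytes: M2 = (E_a ⊕ E_b) ⊕ M1.
147 ^  97 = 242
 45 ^ 100 =  73
 70 ^ 109 =  43
127 ^ 105 =  22
105 ^ 110 =   7
 85 ^  32 = 117
  8 ^ 114 = 122
 86 ^ 101 =  51
 10 ^  97 = 107
 43 ^ 100 =  79
139 ^ 121 = 242
144 ^  63 = 175

f2492b1607757a336b4ff2af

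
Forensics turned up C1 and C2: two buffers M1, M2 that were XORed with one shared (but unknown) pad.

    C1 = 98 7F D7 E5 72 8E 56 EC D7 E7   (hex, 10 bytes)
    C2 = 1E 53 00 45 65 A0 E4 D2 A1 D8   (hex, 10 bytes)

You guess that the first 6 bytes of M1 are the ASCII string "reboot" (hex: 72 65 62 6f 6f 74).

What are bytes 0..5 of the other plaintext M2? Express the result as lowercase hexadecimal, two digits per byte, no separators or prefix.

f449b5cf785a

First, C1 ⊕ C2 = (M1 ⊕ K) ⊕ (M2 ⊕ K) = M1 ⊕ M2, so the key drops out. Then M2 = (M1 ⊕ M2) ⊕ M1 over the first 6 bytes.
byte 0: (98 xor 1e) xor 72 = 86 xor 72 = f4
byte 1: (7f xor 53) xor 65 = 2c xor 65 = 49
byte 2: (d7 xor 00) xor 62 = d7 xor 62 = b5
byte 3: (e5 xor 45) xor 6f = a0 xor 6f = cf
byte 4: (72 xor 65) xor 6f = 17 xor 6f = 78
byte 5: (8e xor a0) xor 74 = 2e xor 74 = 5a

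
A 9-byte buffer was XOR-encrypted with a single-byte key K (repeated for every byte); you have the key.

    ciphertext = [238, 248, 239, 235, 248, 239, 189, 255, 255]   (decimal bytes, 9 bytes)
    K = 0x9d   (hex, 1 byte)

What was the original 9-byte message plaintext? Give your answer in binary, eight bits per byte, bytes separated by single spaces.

The 1-byte key repeats, so the effective keystream is 9d 9d 9d 9d 9d 9d 9d 9d 9d.
byte 0: ee ⊕ 9d = 73
byte 1: f8 ⊕ 9d = 65
byte 2: ef ⊕ 9d = 72
byte 3: eb ⊕ 9d = 76
byte 4: f8 ⊕ 9d = 65
byte 5: ef ⊕ 9d = 72
byte 6: bd ⊕ 9d = 20
byte 7: ff ⊕ 9d = 62
byte 8: ff ⊕ 9d = 62

01110011 01100101 01110010 01110110 01100101 01110010 00100000 01100010 01100010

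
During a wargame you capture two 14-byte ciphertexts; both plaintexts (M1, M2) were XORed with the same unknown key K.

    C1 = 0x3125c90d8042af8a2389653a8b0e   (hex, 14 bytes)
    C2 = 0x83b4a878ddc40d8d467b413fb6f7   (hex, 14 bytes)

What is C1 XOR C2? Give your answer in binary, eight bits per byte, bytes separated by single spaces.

10110010 10010001 01100001 01110101 01011101 10000110 10100010 00000111 01100101 11110010 00100100 00000101 00111101 11111001

C1 ⊕ C2 = (M1 ⊕ K) ⊕ (M2 ⊕ K) = M1 ⊕ M2 — the shared key cancels under XOR.
byte 0: 31 XOR 83 = b2
byte 1: 25 XOR b4 = 91
byte 2: c9 XOR a8 = 61
byte 3: 0d XOR 78 = 75
byte 4: 80 XOR dd = 5d
byte 5: 42 XOR c4 = 86
byte 6: af XOR 0d = a2
byte 7: 8a XOR 8d = 07
byte 8: 23 XOR 46 = 65
byte 9: 89 XOR 7b = f2
byte 10: 65 XOR 41 = 24
byte 11: 3a XOR 3f = 05
byte 12: 8b XOR b6 = 3d
byte 13: 0e XOR f7 = f9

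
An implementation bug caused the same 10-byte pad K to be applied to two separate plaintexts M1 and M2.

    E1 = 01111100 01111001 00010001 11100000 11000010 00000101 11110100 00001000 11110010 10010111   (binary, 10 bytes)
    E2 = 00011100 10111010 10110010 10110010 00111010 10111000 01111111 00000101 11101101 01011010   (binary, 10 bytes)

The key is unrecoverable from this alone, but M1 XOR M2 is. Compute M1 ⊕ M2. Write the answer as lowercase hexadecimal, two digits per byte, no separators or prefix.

60c3a352f8bd8b0d1fcd

E1 ⊕ E2 = (M1 ⊕ K) ⊕ (M2 ⊕ K) = M1 ⊕ M2 — the shared key cancels under XOR.
byte 0: 7c XOR 1c = 60
byte 1: 79 XOR ba = c3
byte 2: 11 XOR b2 = a3
byte 3: e0 XOR b2 = 52
byte 4: c2 XOR 3a = f8
byte 5: 05 XOR b8 = bd
byte 6: f4 XOR 7f = 8b
byte 7: 08 XOR 05 = 0d
byte 8: f2 XOR ed = 1f
byte 9: 97 XOR 5a = cd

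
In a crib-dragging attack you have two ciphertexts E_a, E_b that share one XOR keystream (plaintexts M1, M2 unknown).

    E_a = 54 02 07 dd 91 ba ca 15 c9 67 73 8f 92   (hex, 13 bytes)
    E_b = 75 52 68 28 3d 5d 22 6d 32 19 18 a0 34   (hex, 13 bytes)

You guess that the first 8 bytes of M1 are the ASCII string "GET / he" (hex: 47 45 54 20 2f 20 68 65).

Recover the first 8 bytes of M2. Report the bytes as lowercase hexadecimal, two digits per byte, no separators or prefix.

66153bd583c7801d

First, E_a ⊕ E_b = (M1 ⊕ K) ⊕ (M2 ⊕ K) = M1 ⊕ M2, so the key drops out. Then M2 = (M1 ⊕ M2) ⊕ M1 over the first 8 bytes.
byte 0: (54 XOR 75) XOR 47 = 21 XOR 47 = 66
byte 1: (02 XOR 52) XOR 45 = 50 XOR 45 = 15
byte 2: (07 XOR 68) XOR 54 = 6f XOR 54 = 3b
byte 3: (dd XOR 28) XOR 20 = f5 XOR 20 = d5
byte 4: (91 XOR 3d) XOR 2f = ac XOR 2f = 83
byte 5: (ba XOR 5d) XOR 20 = e7 XOR 20 = c7
byte 6: (ca XOR 22) XOR 68 = e8 XOR 68 = 80
byte 7: (15 XOR 6d) XOR 65 = 78 XOR 65 = 1d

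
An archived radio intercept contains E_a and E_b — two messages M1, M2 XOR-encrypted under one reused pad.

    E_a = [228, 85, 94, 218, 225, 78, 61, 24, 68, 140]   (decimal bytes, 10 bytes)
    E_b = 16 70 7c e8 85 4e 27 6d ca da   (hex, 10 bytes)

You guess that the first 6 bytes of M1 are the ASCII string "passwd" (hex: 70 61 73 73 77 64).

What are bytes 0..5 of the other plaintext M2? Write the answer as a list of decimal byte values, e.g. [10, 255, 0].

[130, 68, 81, 65, 19, 100]

First, E_a ⊕ E_b = (M1 ⊕ K) ⊕ (M2 ⊕ K) = M1 ⊕ M2, so the key drops out. Then M2 = (M1 ⊕ M2) ⊕ M1 over the first 6 bytes.
byte 0: (e4 XOR 16) XOR 70 = f2 XOR 70 = 82
byte 1: (55 XOR 70) XOR 61 = 25 XOR 61 = 44
byte 2: (5e XOR 7c) XOR 73 = 22 XOR 73 = 51
byte 3: (da XOR e8) XOR 73 = 32 XOR 73 = 41
byte 4: (e1 XOR 85) XOR 77 = 64 XOR 77 = 13
byte 5: (4e XOR 4e) XOR 64 = 00 XOR 64 = 64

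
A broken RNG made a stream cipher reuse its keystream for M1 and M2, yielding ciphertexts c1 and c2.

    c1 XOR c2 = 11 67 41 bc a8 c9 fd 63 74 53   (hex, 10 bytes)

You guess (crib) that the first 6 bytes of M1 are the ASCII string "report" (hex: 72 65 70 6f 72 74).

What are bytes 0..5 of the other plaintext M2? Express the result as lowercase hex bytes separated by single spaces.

63 02 31 d3 da bd

Since c1 ⊕ c2 = M1 ⊕ M2, XORing with the guessed M1 bytes yields the corresponding M2 bytes: M2 = (c1 ⊕ c2) ⊕ M1.
11 ^ 72 = 63
67 ^ 65 = 02
41 ^ 70 = 31
bc ^ 6f = d3
a8 ^ 72 = da
c9 ^ 74 = bd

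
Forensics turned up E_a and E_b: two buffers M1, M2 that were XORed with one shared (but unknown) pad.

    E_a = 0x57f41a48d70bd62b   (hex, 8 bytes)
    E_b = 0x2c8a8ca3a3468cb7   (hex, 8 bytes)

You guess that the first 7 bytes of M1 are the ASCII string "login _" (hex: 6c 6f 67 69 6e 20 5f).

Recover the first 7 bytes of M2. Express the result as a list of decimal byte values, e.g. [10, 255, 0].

[23, 17, 241, 130, 26, 109, 5]

First, E_a ⊕ E_b = (M1 ⊕ K) ⊕ (M2 ⊕ K) = M1 ⊕ M2, so the key drops out. Then M2 = (M1 ⊕ M2) ⊕ M1 over the first 7 bytes.
byte 0: (57 XOR 2c) XOR 6c = 7b XOR 6c = 17
byte 1: (f4 XOR 8a) XOR 6f = 7e XOR 6f = 11
byte 2: (1a XOR 8c) XOR 67 = 96 XOR 67 = f1
byte 3: (48 XOR a3) XOR 69 = eb XOR 69 = 82
byte 4: (d7 XOR a3) XOR 6e = 74 XOR 6e = 1a
byte 5: (0b XOR 46) XOR 20 = 4d XOR 20 = 6d
byte 6: (d6 XOR 8c) XOR 5f = 5a XOR 5f = 05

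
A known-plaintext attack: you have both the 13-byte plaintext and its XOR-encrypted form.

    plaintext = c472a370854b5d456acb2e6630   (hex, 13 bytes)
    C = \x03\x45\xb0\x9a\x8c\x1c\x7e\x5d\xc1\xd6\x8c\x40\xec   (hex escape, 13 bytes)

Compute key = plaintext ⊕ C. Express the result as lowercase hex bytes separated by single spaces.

Since C = plaintext ⊕ key, XORing both sides with plaintext gives key = plaintext ⊕ C.
byte 0: 196 xor   3 = 199
byte 1: 114 xor  69 =  55
byte 2: 163 xor 176 =  19
byte 3: 112 xor 154 = 234
byte 4: 133 xor 140 =   9
byte 5:  75 xor  28 =  87
byte 6:  93 xor 126 =  35
byte 7:  69 xor  93 =  24
byte 8: 106 xor 193 = 171
byte 9: 203 xor 214 =  29
byte 10:  46 xor 140 = 162
byte 11: 102 xor  64 =  38
byte 12:  48 xor 236 = 220

c7 37 13 ea 09 57 23 18 ab 1d a2 26 dc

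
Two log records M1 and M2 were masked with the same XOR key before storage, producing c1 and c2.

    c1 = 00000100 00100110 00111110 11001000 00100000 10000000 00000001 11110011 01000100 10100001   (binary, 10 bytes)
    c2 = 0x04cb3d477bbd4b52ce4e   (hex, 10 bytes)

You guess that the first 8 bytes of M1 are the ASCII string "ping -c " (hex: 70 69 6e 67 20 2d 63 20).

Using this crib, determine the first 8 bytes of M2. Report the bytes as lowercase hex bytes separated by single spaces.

70 84 6d e8 7b 10 29 81

First, c1 ⊕ c2 = (M1 ⊕ K) ⊕ (M2 ⊕ K) = M1 ⊕ M2, so the key drops out. Then M2 = (M1 ⊕ M2) ⊕ M1 over the first 8 bytes.
byte 0: (04 ⊕ 04) ⊕ 70 = 00 ⊕ 70 = 70
byte 1: (26 ⊕ cb) ⊕ 69 = ed ⊕ 69 = 84
byte 2: (3e ⊕ 3d) ⊕ 6e = 03 ⊕ 6e = 6d
byte 3: (c8 ⊕ 47) ⊕ 67 = 8f ⊕ 67 = e8
byte 4: (20 ⊕ 7b) ⊕ 20 = 5b ⊕ 20 = 7b
byte 5: (80 ⊕ bd) ⊕ 2d = 3d ⊕ 2d = 10
byte 6: (01 ⊕ 4b) ⊕ 63 = 4a ⊕ 63 = 29
byte 7: (f3 ⊕ 52) ⊕ 20 = a1 ⊕ 20 = 81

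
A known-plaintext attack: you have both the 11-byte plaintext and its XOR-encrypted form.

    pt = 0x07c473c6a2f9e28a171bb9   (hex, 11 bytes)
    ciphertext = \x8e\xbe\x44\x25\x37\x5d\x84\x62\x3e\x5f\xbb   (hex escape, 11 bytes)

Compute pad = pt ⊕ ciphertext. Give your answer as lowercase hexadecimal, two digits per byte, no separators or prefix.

897a37e395a466e8294402

Since ciphertext = pt ⊕ pad, XORing both sides with pt gives pad = pt ⊕ ciphertext.
07 xor 8e = 89
c4 xor be = 7a
73 xor 44 = 37
c6 xor 25 = e3
a2 xor 37 = 95
f9 xor 5d = a4
e2 xor 84 = 66
8a xor 62 = e8
17 xor 3e = 29
1b xor 5f = 44
b9 xor bb = 02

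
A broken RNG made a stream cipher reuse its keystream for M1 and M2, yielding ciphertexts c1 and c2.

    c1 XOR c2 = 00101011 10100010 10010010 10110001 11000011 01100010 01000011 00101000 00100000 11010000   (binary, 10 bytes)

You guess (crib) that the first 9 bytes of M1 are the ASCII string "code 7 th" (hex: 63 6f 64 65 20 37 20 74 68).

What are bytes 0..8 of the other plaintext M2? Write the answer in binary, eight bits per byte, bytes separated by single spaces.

Since c1 ⊕ c2 = M1 ⊕ M2, XORing with the guessed M1 bytes yields the corresponding M2 bytes: M2 = (c1 ⊕ c2) ⊕ M1.
2b ⊕ 63 = 48
a2 ⊕ 6f = cd
92 ⊕ 64 = f6
b1 ⊕ 65 = d4
c3 ⊕ 20 = e3
62 ⊕ 37 = 55
43 ⊕ 20 = 63
28 ⊕ 74 = 5c
20 ⊕ 68 = 48

01001000 11001101 11110110 11010100 11100011 01010101 01100011 01011100 01001000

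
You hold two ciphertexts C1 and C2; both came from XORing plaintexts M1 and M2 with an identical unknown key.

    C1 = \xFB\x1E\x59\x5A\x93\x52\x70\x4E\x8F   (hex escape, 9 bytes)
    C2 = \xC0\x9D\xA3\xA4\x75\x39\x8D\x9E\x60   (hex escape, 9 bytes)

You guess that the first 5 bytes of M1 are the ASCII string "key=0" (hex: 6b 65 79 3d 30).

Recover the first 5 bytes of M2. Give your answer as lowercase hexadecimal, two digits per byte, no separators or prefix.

First, C1 ⊕ C2 = (M1 ⊕ K) ⊕ (M2 ⊕ K) = M1 ⊕ M2, so the key drops out. Then M2 = (M1 ⊕ M2) ⊕ M1 over the first 5 bytes.
byte 0: (fb xor c0) xor 6b = 3b xor 6b = 50
byte 1: (1e xor 9d) xor 65 = 83 xor 65 = e6
byte 2: (59 xor a3) xor 79 = fa xor 79 = 83
byte 3: (5a xor a4) xor 3d = fe xor 3d = c3
byte 4: (93 xor 75) xor 30 = e6 xor 30 = d6

50e683c3d6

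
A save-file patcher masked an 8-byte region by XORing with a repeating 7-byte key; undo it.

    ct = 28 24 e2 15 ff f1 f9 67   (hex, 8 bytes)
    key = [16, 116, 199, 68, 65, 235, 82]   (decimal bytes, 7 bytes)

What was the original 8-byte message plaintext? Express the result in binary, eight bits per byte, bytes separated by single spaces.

The 7-byte key repeats, so the effective keystream is 10 74 c7 44 41 eb 52 10.
byte 0: 28 ^ 10 = 38
byte 1: 24 ^ 74 = 50
byte 2: e2 ^ c7 = 25
byte 3: 15 ^ 44 = 51
byte 4: ff ^ 41 = be
byte 5: f1 ^ eb = 1a
byte 6: f9 ^ 52 = ab
byte 7: 67 ^ 10 = 77

00111000 01010000 00100101 01010001 10111110 00011010 10101011 01110111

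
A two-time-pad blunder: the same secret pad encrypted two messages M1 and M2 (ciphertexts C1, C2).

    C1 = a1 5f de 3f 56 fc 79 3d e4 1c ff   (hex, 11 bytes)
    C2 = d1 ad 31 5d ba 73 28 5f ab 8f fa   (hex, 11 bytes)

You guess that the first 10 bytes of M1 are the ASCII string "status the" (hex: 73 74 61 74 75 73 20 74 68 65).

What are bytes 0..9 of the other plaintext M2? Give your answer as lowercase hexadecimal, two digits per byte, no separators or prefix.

03868e1699fc711627f6

First, C1 ⊕ C2 = (M1 ⊕ K) ⊕ (M2 ⊕ K) = M1 ⊕ M2, so the key drops out. Then M2 = (M1 ⊕ M2) ⊕ M1 over the first 10 bytes.
byte 0: (a1 ^ d1) ^ 73 = 70 ^ 73 = 03
byte 1: (5f ^ ad) ^ 74 = f2 ^ 74 = 86
byte 2: (de ^ 31) ^ 61 = ef ^ 61 = 8e
byte 3: (3f ^ 5d) ^ 74 = 62 ^ 74 = 16
byte 4: (56 ^ ba) ^ 75 = ec ^ 75 = 99
byte 5: (fc ^ 73) ^ 73 = 8f ^ 73 = fc
byte 6: (79 ^ 28) ^ 20 = 51 ^ 20 = 71
byte 7: (3d ^ 5f) ^ 74 = 62 ^ 74 = 16
byte 8: (e4 ^ ab) ^ 68 = 4f ^ 68 = 27
byte 9: (1c ^ 8f) ^ 65 = 93 ^ 65 = f6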